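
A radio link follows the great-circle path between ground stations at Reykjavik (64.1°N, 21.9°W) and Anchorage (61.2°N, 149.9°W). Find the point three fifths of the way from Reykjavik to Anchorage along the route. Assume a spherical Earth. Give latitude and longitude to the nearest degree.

≈ 76°N, 112°W

Convert each endpoint to a unit vector on the sphere (x = cos φ cos λ, y = cos φ sin λ, z = sin φ).
The central angle between the endpoints is δ = arccos(p₁·p₂) ≈ 0.852 rad (48.8°).
Interpolate at f = 3/5 with slerp weights a = sin((1−f)δ)/sin δ ≈ 0.444, b = sin(fδ)/sin δ ≈ 0.650.
p = a·p₁ + b·p₂ ≈ (-0.091, -0.229, 0.969); φ = arcsin(p_z) ≈ 75.71°, λ = atan2(p_y, p_x) ≈ -111.62°.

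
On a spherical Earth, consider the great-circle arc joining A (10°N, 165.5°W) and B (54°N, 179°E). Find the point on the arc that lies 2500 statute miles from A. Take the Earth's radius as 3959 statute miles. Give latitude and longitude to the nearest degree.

Convert each endpoint to a unit vector on the sphere (x = cos φ cos λ, y = cos φ sin λ, z = sin φ).
The central angle between the endpoints is δ = arccos(p₁·p₂) ≈ 0.798 rad (45.7°). The total great-circle distance is δ·R ≈ 0.798 × 3959 ≈ 3158 mi, so the target fraction is f = 2500/3158 ≈ 0.792.
Interpolate at f ≈ 0.792 with slerp weights a = sin((1−f)δ)/sin δ ≈ 0.231, b = sin(fδ)/sin δ ≈ 0.825.
p = a·p₁ + b·p₂ ≈ (-0.705, -0.049, 0.707); φ = arcsin(p_z) ≈ 45.02°, λ = atan2(p_y, p_x) ≈ -176.06°.

≈ (45°N, 176°W)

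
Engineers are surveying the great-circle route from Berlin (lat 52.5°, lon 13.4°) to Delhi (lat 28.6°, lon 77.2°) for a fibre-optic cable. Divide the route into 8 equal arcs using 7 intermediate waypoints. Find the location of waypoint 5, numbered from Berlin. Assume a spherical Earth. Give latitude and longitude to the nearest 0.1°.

From cos δ = sin φ₁ sin φ₂ + cos φ₁ cos φ₂ cos Δλ, the central angle is δ ≈ 0.907 rad (52.0°).
Interpolate at f = 5/8 with slerp weights a = sin((1−f)δ)/sin δ ≈ 0.424, b = sin(fδ)/sin δ ≈ 0.682.
p = a·p₁ + b·p₂ ≈ (0.383, 0.644, 0.662); φ = arcsin(p_z) ≈ 41.49°, λ = atan2(p_y, p_x) ≈ 59.21°.

≈ lat 41.5°, lon 59.2°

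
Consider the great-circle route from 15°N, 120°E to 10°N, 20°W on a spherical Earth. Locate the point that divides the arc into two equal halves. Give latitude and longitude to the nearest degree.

≈ 33°N, 48°E

Convert each endpoint to a unit vector on the sphere (x = cos φ cos λ, y = cos φ sin λ, z = sin φ).
The central angle between the endpoints is δ = arccos(p₁·p₂) ≈ 2.324 rad (133.1°).
Interpolate at f = 1/2 with slerp weights a = sin((1−f)δ)/sin δ ≈ 1.257, b = sin(fδ)/sin δ ≈ 1.257.
p = a·p₁ + b·p₂ ≈ (0.556, 0.628, 0.544); φ = arcsin(p_z) ≈ 32.94°, λ = atan2(p_y, p_x) ≈ 48.48°.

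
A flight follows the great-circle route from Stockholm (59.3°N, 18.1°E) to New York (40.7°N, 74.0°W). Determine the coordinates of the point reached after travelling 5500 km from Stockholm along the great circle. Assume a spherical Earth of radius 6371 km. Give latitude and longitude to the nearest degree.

The haversine formula gives a central angle δ ≈ 0.993 rad (56.9°) between the endpoints. The total great-circle distance is δ·R ≈ 0.993 × 6371 ≈ 6324 km, so the target fraction is f = 5500/6324 ≈ 0.870.
Interpolate at f ≈ 0.870 with slerp weights a = sin((1−f)δ)/sin δ ≈ 0.154, b = sin(fδ)/sin δ ≈ 0.908.
p = a·p₁ + b·p₂ ≈ (0.264, -0.637, 0.724); φ = arcsin(p_z) ≈ 46.40°, λ = atan2(p_y, p_x) ≈ -67.46°.

≈ 46°N, 67°W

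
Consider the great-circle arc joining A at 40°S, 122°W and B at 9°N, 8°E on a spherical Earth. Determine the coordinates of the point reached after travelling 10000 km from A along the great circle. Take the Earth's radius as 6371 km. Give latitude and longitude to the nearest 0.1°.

≈ 15.9°S, 18.3°W

Convert each endpoint to a unit vector on the sphere (x = cos φ cos λ, y = cos φ sin λ, z = sin φ).
The central angle between the endpoints is δ = arccos(p₁·p₂) ≈ 2.198 rad (125.9°). The total great-circle distance is δ·R ≈ 2.198 × 6371 ≈ 14004 km, so the target fraction is f = 10000/14004 ≈ 0.714.
Interpolate at f ≈ 0.714 with slerp weights a = sin((1−f)δ)/sin δ ≈ 0.726, b = sin(fδ)/sin δ ≈ 1.235.
p = a·p₁ + b·p₂ ≈ (0.913, -0.302, -0.273); φ = arcsin(p_z) ≈ -15.87°, λ = atan2(p_y, p_x) ≈ -18.29°.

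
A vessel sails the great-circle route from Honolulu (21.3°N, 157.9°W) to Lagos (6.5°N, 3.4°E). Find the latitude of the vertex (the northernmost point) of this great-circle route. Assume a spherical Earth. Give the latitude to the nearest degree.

≈ 57°N

The great circle lies in the plane with unit normal n̂ = (p₁ × p₂)/|p₁ × p₂|.
Here n̂_z ≈ +0.540; the vertex latitude is φ_max = arccos|n̂_z| ≈ 57.3°.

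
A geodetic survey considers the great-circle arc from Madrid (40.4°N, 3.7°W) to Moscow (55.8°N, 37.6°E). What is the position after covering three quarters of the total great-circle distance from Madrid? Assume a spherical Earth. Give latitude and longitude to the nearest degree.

≈ 53°N, 25°E

From cos δ = sin φ₁ sin φ₂ + cos φ₁ cos φ₂ cos Δλ, the central angle is δ ≈ 0.540 rad (30.9°).
Interpolate at f = 3/4 with slerp weights a = sin((1−f)δ)/sin δ ≈ 0.262, b = sin(fδ)/sin δ ≈ 0.766.
p = a·p₁ + b·p₂ ≈ (0.540, 0.250, 0.804); φ = arcsin(p_z) ≈ 53.47°, λ = atan2(p_y, p_x) ≈ 24.83°.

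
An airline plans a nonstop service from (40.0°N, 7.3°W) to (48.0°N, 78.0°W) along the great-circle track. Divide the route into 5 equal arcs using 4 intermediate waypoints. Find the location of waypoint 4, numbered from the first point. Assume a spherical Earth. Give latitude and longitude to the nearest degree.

≈ (50°N, 63°W)

Write both endpoints as unit vectors p₁, p₂ with components (cos φ cos λ, cos φ sin λ, sin φ).
The central angle between the endpoints is δ = arccos(p₁·p₂) ≈ 0.867 rad (49.7°).
Interpolate at f = 4/5 with slerp weights a = sin((1−f)δ)/sin δ ≈ 0.226, b = sin(fδ)/sin δ ≈ 0.839.
p = a·p₁ + b·p₂ ≈ (0.289, -0.571, 0.769); φ = arcsin(p_z) ≈ 50.23°, λ = atan2(p_y, p_x) ≈ -63.18°.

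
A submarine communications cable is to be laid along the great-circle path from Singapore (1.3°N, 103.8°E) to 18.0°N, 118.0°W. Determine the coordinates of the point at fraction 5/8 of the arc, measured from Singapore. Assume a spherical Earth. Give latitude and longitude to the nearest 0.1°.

From cos δ = sin φ₁ sin φ₂ + cos φ₁ cos φ₂ cos Δλ, the central angle is δ ≈ 2.349 rad (134.6°).
Interpolate at f = 5/8 with slerp weights a = sin((1−f)δ)/sin δ ≈ 1.083, b = sin(fδ)/sin δ ≈ 1.396.
p = a·p₁ + b·p₂ ≈ (-0.882, -0.121, 0.456); φ = arcsin(p_z) ≈ 27.13°, λ = atan2(p_y, p_x) ≈ -172.16°.

≈ 27.1°N, 172.2°W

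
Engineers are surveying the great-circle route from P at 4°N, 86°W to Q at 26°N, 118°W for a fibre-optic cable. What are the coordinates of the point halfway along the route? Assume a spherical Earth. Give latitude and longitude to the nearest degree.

From cos δ = sin φ₁ sin φ₂ + cos φ₁ cos φ₂ cos Δλ, the central angle is δ ≈ 0.658 rad (37.7°).
Interpolate at f = 1/2 with slerp weights a = sin((1−f)δ)/sin δ ≈ 0.528, b = sin(fδ)/sin δ ≈ 0.528.
p = a·p₁ + b·p₂ ≈ (-0.186, -0.945, 0.268); φ = arcsin(p_z) ≈ 15.57°, λ = atan2(p_y, p_x) ≈ -101.14°.

≈ 16°N, 101°W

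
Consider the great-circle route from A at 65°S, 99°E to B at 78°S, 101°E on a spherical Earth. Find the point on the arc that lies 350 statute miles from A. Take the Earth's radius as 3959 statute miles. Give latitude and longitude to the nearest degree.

≈ 70°S, 99°E

From cos δ = sin φ₁ sin φ₂ + cos φ₁ cos φ₂ cos Δλ, the central angle is δ ≈ 0.227 rad (13.0°). The total great-circle distance is δ·R ≈ 0.227 × 3959 ≈ 899 mi, so the target fraction is f = 350/899 ≈ 0.389.
Interpolate at f ≈ 0.389 with slerp weights a = sin((1−f)δ)/sin δ ≈ 0.614, b = sin(fδ)/sin δ ≈ 0.392.
p = a·p₁ + b·p₂ ≈ (-0.056, 0.336, -0.940); φ = arcsin(p_z) ≈ -70.06°, λ = atan2(p_y, p_x) ≈ 99.48°.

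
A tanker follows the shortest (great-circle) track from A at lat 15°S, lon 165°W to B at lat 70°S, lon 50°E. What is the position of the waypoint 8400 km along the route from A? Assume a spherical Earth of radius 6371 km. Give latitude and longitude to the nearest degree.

Convert each endpoint to a unit vector on the sphere (x = cos φ cos λ, y = cos φ sin λ, z = sin φ).
The central angle between the endpoints is δ = arccos(p₁·p₂) ≈ 1.598 rad (91.6°). The total great-circle distance is δ·R ≈ 1.598 × 6371 ≈ 10182 km, so the target fraction is f = 8400/10182 ≈ 0.825.
Interpolate at f ≈ 0.825 with slerp weights a = sin((1−f)δ)/sin δ ≈ 0.276, b = sin(fδ)/sin δ ≈ 0.969.
p = a·p₁ + b·p₂ ≈ (-0.045, 0.185, -0.982); φ = arcsin(p_z) ≈ -79.04°, λ = atan2(p_y, p_x) ≈ 103.61°.

≈ lat 79°S, lon 104°E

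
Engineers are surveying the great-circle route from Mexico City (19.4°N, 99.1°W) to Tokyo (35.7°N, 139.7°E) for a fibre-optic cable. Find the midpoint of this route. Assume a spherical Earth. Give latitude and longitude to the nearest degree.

≈ 46°N, 152°W

Write both endpoints as unit vectors p₁, p₂ with components (cos φ cos λ, cos φ sin λ, sin φ).
The central angle between the endpoints is δ = arccos(p₁·p₂) ≈ 1.775 rad (101.7°).
Interpolate at f = 1/2 with slerp weights a = sin((1−f)δ)/sin δ ≈ 0.792, b = sin(fδ)/sin δ ≈ 0.792.
p = a·p₁ + b·p₂ ≈ (-0.609, -0.322, 0.725); φ = arcsin(p_z) ≈ 46.49°, λ = atan2(p_y, p_x) ≈ -152.15°.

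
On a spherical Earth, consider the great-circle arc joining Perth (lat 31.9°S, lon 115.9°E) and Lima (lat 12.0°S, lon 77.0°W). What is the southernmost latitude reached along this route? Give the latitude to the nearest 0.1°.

≈ 75.0°S

The great circle lies in the plane with unit normal n̂ = (p₁ × p₂)/|p₁ × p₂|.
Here n̂_z ≈ +0.259; the vertex latitude is φ_max = arccos|n̂_z| ≈ 75.0°.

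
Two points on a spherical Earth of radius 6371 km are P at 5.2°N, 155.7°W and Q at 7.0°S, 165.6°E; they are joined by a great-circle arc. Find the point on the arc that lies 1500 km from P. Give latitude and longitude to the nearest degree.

≈ 1°N, 169°W

Convert each endpoint to a unit vector on the sphere (x = cos φ cos λ, y = cos φ sin λ, z = sin φ).
The central angle between the endpoints is δ = arccos(p₁·p₂) ≈ 0.707 rad (40.5°). The total great-circle distance is δ·R ≈ 0.707 × 6371 ≈ 4504 km, so the target fraction is f = 1500/4504 ≈ 0.333.
Interpolate at f ≈ 0.333 with slerp weights a = sin((1−f)δ)/sin δ ≈ 0.699, b = sin(fδ)/sin δ ≈ 0.359.
p = a·p₁ + b·p₂ ≈ (-0.980, -0.198, 0.020); φ = arcsin(p_z) ≈ 1.12°, λ = atan2(p_y, p_x) ≈ -168.58°.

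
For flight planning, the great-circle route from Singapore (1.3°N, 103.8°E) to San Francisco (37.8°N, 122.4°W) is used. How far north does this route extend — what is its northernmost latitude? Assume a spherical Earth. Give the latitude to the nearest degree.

≈ 48°N

The great circle lies in the plane with unit normal n̂ = (p₁ × p₂)/|p₁ × p₂|.
Here n̂_z ≈ +0.674; the vertex latitude is φ_max = arccos|n̂_z| ≈ 47.6°.
Check via Clairaut: cos φ_max = |cos φ₁| · sin C = cos(1.3°)·sin(42.4°) ≈ 0.674, again giving ≈ 47.6°.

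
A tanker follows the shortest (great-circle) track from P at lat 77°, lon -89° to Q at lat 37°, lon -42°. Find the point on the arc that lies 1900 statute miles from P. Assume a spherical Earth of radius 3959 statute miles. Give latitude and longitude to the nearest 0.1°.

Convert each endpoint to a unit vector on the sphere (x = cos φ cos λ, y = cos φ sin λ, z = sin φ).
The central angle between the endpoints is δ = arccos(p₁·p₂) ≈ 0.783 rad (44.9°). The total great-circle distance is δ·R ≈ 0.783 × 3959 ≈ 3099 mi, so the target fraction is f = 1900/3099 ≈ 0.613.
Interpolate at f ≈ 0.613 with slerp weights a = sin((1−f)δ)/sin δ ≈ 0.423, b = sin(fδ)/sin δ ≈ 0.655.
p = a·p₁ + b·p₂ ≈ (0.390, -0.445, 0.806); φ = arcsin(p_z) ≈ 53.71°, λ = atan2(p_y, p_x) ≈ -48.75°.

≈ lat 53.7°, lon -48.8°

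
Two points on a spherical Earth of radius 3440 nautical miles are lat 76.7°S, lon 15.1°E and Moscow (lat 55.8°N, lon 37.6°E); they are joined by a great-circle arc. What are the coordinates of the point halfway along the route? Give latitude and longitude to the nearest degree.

≈ lat 11°S, lon 31°E

Write both endpoints as unit vectors p₁, p₂ with components (cos φ cos λ, cos φ sin λ, sin φ).
The central angle between the endpoints is δ = arccos(p₁·p₂) ≈ 2.326 rad (133.3°).
Interpolate at f = 1/2 with slerp weights a = sin((1−f)δ)/sin δ ≈ 1.261, b = sin(fδ)/sin δ ≈ 1.261.
p = a·p₁ + b·p₂ ≈ (0.841, 0.508, -0.184); φ = arcsin(p_z) ≈ -10.61°, λ = atan2(p_y, p_x) ≈ 31.12°.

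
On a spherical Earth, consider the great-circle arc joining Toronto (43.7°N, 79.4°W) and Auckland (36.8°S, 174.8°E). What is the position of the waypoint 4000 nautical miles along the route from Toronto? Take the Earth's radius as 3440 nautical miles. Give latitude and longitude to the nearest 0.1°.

≈ (2.6°N, 139.0°W)

Convert each endpoint to a unit vector on the sphere (x = cos φ cos λ, y = cos φ sin λ, z = sin φ).
The central angle between the endpoints is δ = arccos(p₁·p₂) ≈ 2.179 rad (124.9°). The total great-circle distance is δ·R ≈ 2.179 × 3440 ≈ 7496 nmi, so the target fraction is f = 4000/7496 ≈ 0.534.
Interpolate at f ≈ 0.534 with slerp weights a = sin((1−f)δ)/sin δ ≈ 1.036, b = sin(fδ)/sin δ ≈ 1.119.
p = a·p₁ + b·p₂ ≈ (-0.754, -0.655, 0.046); φ = arcsin(p_z) ≈ 2.62°, λ = atan2(p_y, p_x) ≈ -139.02°.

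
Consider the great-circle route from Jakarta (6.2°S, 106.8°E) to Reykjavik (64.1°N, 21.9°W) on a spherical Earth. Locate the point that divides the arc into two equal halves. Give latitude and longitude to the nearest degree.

≈ 45°N, 81°E

Convert each endpoint to a unit vector on the sphere (x = cos φ cos λ, y = cos φ sin λ, z = sin φ).
The central angle between the endpoints is δ = arccos(p₁·p₂) ≈ 1.948 rad (111.6°).
Interpolate at f = 1/2 with slerp weights a = sin((1−f)δ)/sin δ ≈ 0.890, b = sin(fδ)/sin δ ≈ 0.890.
p = a·p₁ + b·p₂ ≈ (0.105, 0.702, 0.704); φ = arcsin(p_z) ≈ 44.78°, λ = atan2(p_y, p_x) ≈ 81.50°.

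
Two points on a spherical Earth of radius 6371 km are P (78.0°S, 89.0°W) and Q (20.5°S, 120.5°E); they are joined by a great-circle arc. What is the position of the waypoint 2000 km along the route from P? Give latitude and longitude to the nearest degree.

≈ (81°S, 155°E)

Convert each endpoint to a unit vector on the sphere (x = cos φ cos λ, y = cos φ sin λ, z = sin φ).
The central angle between the endpoints is δ = arccos(p₁·p₂) ≈ 1.397 rad (80.0°). The total great-circle distance is δ·R ≈ 1.397 × 6371 ≈ 8899 km, so the target fraction is f = 2000/8899 ≈ 0.225.
Interpolate at f ≈ 0.225 with slerp weights a = sin((1−f)δ)/sin δ ≈ 0.897, b = sin(fδ)/sin δ ≈ 0.314.
p = a·p₁ + b·p₂ ≈ (-0.146, 0.067, -0.987); φ = arcsin(p_z) ≈ -80.78°, λ = atan2(p_y, p_x) ≈ 155.45°.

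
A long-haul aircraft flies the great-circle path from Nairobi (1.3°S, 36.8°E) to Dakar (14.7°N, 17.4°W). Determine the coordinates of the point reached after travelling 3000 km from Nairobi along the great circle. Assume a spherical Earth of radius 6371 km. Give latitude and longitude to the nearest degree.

The haversine formula gives a central angle δ ≈ 0.977 rad (56.0°) between the endpoints. The total great-circle distance is δ·R ≈ 0.977 × 6371 ≈ 6221 km, so the target fraction is f = 3000/6221 ≈ 0.482.
Interpolate at f ≈ 0.482 with slerp weights a = sin((1−f)δ)/sin δ ≈ 0.585, b = sin(fδ)/sin δ ≈ 0.548.
p = a·p₁ + b·p₂ ≈ (0.973, 0.192, 0.126); φ = arcsin(p_z) ≈ 7.22°, λ = atan2(p_y, p_x) ≈ 11.14°.

≈ (7°N, 11°E)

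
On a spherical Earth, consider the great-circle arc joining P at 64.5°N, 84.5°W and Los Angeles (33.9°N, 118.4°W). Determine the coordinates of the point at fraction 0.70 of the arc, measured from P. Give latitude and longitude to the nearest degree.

Write both endpoints as unit vectors p₁, p₂ with components (cos φ cos λ, cos φ sin λ, sin φ).
The central angle between the endpoints is δ = arccos(p₁·p₂) ≈ 0.644 rad (36.9°).
Interpolate at f = 0.70 with slerp weights a = sin((1−f)δ)/sin δ ≈ 0.320, b = sin(fδ)/sin δ ≈ 0.726.
p = a·p₁ + b·p₂ ≈ (-0.273, -0.667, 0.693); φ = arcsin(p_z) ≈ 43.89°, λ = atan2(p_y, p_x) ≈ -112.28°.

≈ 44°N, 112°W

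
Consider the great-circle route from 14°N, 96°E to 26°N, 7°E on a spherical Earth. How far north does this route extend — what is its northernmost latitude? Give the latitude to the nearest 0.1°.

≈ 28.5°N

The great circle lies in the plane with unit normal n̂ = (p₁ × p₂)/|p₁ × p₂|.
Here n̂_z ≈ -0.878; the vertex latitude is φ_max = arccos|n̂_z| ≈ 28.5°.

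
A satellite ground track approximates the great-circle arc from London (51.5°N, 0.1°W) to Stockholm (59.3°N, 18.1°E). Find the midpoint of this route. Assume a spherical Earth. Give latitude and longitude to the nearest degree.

≈ 56°N, 8°E

From cos δ = sin φ₁ sin φ₂ + cos φ₁ cos φ₂ cos Δλ, the central angle is δ ≈ 0.225 rad (12.9°).
Interpolate at f = 1/2 with slerp weights a = sin((1−f)δ)/sin δ ≈ 0.503, b = sin(fδ)/sin δ ≈ 0.503.
p = a·p₁ + b·p₂ ≈ (0.557, 0.079, 0.826); φ = arcsin(p_z) ≈ 55.74°, λ = atan2(p_y, p_x) ≈ 8.09°.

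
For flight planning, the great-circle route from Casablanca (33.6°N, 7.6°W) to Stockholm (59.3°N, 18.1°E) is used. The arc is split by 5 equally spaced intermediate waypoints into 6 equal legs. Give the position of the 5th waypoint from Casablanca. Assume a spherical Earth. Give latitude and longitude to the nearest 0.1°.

≈ 55.5°N, 11.7°E

Convert each endpoint to a unit vector on the sphere (x = cos φ cos λ, y = cos φ sin λ, z = sin φ).
The central angle between the endpoints is δ = arccos(p₁·p₂) ≈ 0.537 rad (30.8°).
Interpolate at f = 5/6 with slerp weights a = sin((1−f)δ)/sin δ ≈ 0.175, b = sin(fδ)/sin δ ≈ 0.846.
p = a·p₁ + b·p₂ ≈ (0.555, 0.115, 0.824); φ = arcsin(p_z) ≈ 55.49°, λ = atan2(p_y, p_x) ≈ 11.70°.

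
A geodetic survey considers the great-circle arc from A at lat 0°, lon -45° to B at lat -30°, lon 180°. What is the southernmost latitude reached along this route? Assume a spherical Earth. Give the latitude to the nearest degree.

≈ -39°

The great circle lies in the plane with unit normal n̂ = (p₁ × p₂)/|p₁ × p₂|.
Here n̂_z ≈ -0.775; the vertex latitude is φ_max = arccos|n̂_z| ≈ 39.2°.
Check via Clairaut: cos φ_max = |cos φ₁| · sin C = cos(0.0°)·sin(129.2°) ≈ 0.775, again giving ≈ 39.2°.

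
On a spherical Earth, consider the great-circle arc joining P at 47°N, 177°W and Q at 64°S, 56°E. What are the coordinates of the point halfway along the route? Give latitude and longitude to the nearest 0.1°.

Write both endpoints as unit vectors p₁, p₂ with components (cos φ cos λ, cos φ sin λ, sin φ).
The central angle between the endpoints is δ = arccos(p₁·p₂) ≈ 2.563 rad (146.9°).
Interpolate at f = 1/2 with slerp weights a = sin((1−f)δ)/sin δ ≈ 1.753, b = sin(fδ)/sin δ ≈ 1.753.
p = a·p₁ + b·p₂ ≈ (-0.764, 0.574, -0.293); φ = arcsin(p_z) ≈ -17.07°, λ = atan2(p_y, p_x) ≈ 143.06°.

≈ 17.1°S, 143.1°E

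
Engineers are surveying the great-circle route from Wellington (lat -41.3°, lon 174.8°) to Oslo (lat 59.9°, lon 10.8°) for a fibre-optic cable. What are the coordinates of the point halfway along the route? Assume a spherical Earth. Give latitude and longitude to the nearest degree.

From cos δ = sin φ₁ sin φ₂ + cos φ₁ cos φ₂ cos Δλ, the central angle is δ ≈ 2.774 rad (158.9°).
Interpolate at f = 1/2 with slerp weights a = sin((1−f)δ)/sin δ ≈ 2.735, b = sin(fδ)/sin δ ≈ 2.735.
p = a·p₁ + b·p₂ ≈ (-0.699, 0.443, 0.561); φ = arcsin(p_z) ≈ 34.14°, λ = atan2(p_y, p_x) ≈ 147.62°.

≈ lat 34°, lon 148°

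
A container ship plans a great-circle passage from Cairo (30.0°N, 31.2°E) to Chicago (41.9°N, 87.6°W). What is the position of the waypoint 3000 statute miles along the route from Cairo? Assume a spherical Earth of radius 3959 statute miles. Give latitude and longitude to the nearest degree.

≈ 55°N, 19°W

Convert each endpoint to a unit vector on the sphere (x = cos φ cos λ, y = cos φ sin λ, z = sin φ).
The central angle between the endpoints is δ = arccos(p₁·p₂) ≈ 1.547 rad (88.7°). The total great-circle distance is δ·R ≈ 1.547 × 3959 ≈ 6126 mi, so the target fraction is f = 3000/6126 ≈ 0.490.
Interpolate at f ≈ 0.490 with slerp weights a = sin((1−f)δ)/sin δ ≈ 0.710, b = sin(fδ)/sin δ ≈ 0.687.
p = a·p₁ + b·p₂ ≈ (0.548, -0.193, 0.814); φ = arcsin(p_z) ≈ 54.52°, λ = atan2(p_y, p_x) ≈ -19.38°.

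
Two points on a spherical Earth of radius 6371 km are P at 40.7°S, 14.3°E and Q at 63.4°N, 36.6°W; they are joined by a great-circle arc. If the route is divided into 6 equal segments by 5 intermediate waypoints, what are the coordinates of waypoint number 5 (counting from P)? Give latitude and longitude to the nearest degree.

≈ 47°N, 19°W

Convert each endpoint to a unit vector on the sphere (x = cos φ cos λ, y = cos φ sin λ, z = sin φ).
The central angle between the endpoints is δ = arccos(p₁·p₂) ≈ 1.949 rad (111.7°).
Interpolate at f = 5/6 with slerp weights a = sin((1−f)δ)/sin δ ≈ 0.343, b = sin(fδ)/sin δ ≈ 1.074.
p = a·p₁ + b·p₂ ≈ (0.638, -0.223, 0.737); φ = arcsin(p_z) ≈ 47.46°, λ = atan2(p_y, p_x) ≈ -19.22°.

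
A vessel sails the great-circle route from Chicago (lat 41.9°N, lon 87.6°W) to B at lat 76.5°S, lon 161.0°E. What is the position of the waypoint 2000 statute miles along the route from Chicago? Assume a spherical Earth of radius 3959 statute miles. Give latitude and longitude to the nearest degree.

Convert each endpoint to a unit vector on the sphere (x = cos φ cos λ, y = cos φ sin λ, z = sin φ).
The central angle between the endpoints is δ = arccos(p₁·p₂) ≈ 2.364 rad (135.5°). The total great-circle distance is δ·R ≈ 2.364 × 3959 ≈ 9360 mi, so the target fraction is f = 2000/9360 ≈ 0.214.
Interpolate at f ≈ 0.214 with slerp weights a = sin((1−f)δ)/sin δ ≈ 1.367, b = sin(fδ)/sin δ ≈ 0.690.
p = a·p₁ + b·p₂ ≈ (-0.110, -0.964, 0.242); φ = arcsin(p_z) ≈ 14.00°, λ = atan2(p_y, p_x) ≈ -96.49°.

≈ lat 14°N, lon 96°W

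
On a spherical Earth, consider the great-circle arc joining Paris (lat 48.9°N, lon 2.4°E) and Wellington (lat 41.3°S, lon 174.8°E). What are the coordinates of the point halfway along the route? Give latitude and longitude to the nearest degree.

Write both endpoints as unit vectors p₁, p₂ with components (cos φ cos λ, cos φ sin λ, sin φ).
The central angle between the endpoints is δ = arccos(p₁·p₂) ≈ 2.979 rad (170.7°).
Interpolate at f = 1/2 with slerp weights a = sin((1−f)δ)/sin δ ≈ 6.173, b = sin(fδ)/sin δ ≈ 6.173.
p = a·p₁ + b·p₂ ≈ (-0.564, 0.590, 0.578); φ = arcsin(p_z) ≈ 35.28°, λ = atan2(p_y, p_x) ≈ 133.70°.

≈ lat 35°N, lon 134°E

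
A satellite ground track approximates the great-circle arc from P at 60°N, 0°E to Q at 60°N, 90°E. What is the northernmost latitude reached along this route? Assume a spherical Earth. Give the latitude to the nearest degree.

The great circle lies in the plane with unit normal n̂ = (p₁ × p₂)/|p₁ × p₂|.
Here n̂_z ≈ +0.378; the vertex latitude is φ_max = arccos|n̂_z| ≈ 67.8°.

≈ 68°N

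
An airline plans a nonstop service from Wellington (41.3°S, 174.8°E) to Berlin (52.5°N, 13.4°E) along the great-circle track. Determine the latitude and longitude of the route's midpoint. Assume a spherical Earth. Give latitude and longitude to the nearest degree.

The haversine formula gives a central angle δ ≈ 2.848 rad (163.2°) between the endpoints.
Interpolate at f = 1/2 with slerp weights a = sin((1−f)δ)/sin δ ≈ 3.413, b = sin(fδ)/sin δ ≈ 3.413.
p = a·p₁ + b·p₂ ≈ (-0.532, 0.714, 0.455); φ = arcsin(p_z) ≈ 27.07°, λ = atan2(p_y, p_x) ≈ 126.71°.

≈ 27°N, 127°E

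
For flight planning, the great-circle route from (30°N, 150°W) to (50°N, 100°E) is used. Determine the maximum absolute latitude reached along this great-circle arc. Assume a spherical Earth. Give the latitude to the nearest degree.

≈ 58°N

The great circle lies in the plane with unit normal n̂ = (p₁ × p₂)/|p₁ × p₂|.
Here n̂_z ≈ -0.533; the vertex latitude is φ_max = arccos|n̂_z| ≈ 57.8°.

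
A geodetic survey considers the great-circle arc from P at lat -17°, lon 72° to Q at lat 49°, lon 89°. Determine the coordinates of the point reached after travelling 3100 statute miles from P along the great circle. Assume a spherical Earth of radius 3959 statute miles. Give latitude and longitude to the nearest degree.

≈ lat 27°, lon 81°

From cos δ = sin φ₁ sin φ₂ + cos φ₁ cos φ₂ cos Δλ, the central angle is δ ≈ 1.182 rad (67.7°). The total great-circle distance is δ·R ≈ 1.182 × 3959 ≈ 4678 mi, so the target fraction is f = 3100/4678 ≈ 0.663.
Interpolate at f ≈ 0.663 with slerp weights a = sin((1−f)δ)/sin δ ≈ 0.420, b = sin(fδ)/sin δ ≈ 0.762.
p = a·p₁ + b·p₂ ≈ (0.133, 0.882, 0.453); φ = arcsin(p_z) ≈ 26.92°, λ = atan2(p_y, p_x) ≈ 81.44°.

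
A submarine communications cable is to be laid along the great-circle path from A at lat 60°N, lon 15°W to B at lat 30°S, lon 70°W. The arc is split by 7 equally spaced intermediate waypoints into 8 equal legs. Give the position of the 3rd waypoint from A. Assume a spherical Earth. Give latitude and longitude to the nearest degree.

≈ lat 28°N, lon 45°W

From cos δ = sin φ₁ sin φ₂ + cos φ₁ cos φ₂ cos Δλ, the central angle is δ ≈ 1.757 rad (100.6°).
Interpolate at f = 3/8 with slerp weights a = sin((1−f)δ)/sin δ ≈ 0.906, b = sin(fδ)/sin δ ≈ 0.623.
p = a·p₁ + b·p₂ ≈ (0.622, -0.624, 0.473); φ = arcsin(p_z) ≈ 28.23°, λ = atan2(p_y, p_x) ≈ -45.10°.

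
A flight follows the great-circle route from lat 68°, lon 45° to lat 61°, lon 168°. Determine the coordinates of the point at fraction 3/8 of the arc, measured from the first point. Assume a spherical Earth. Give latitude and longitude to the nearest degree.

≈ lat 77°, lon 95°

Convert each endpoint to a unit vector on the sphere (x = cos φ cos λ, y = cos φ sin λ, z = sin φ).
The central angle between the endpoints is δ = arccos(p₁·p₂) ≈ 0.778 rad (44.6°).
Interpolate at f = 3/8 with slerp weights a = sin((1−f)δ)/sin δ ≈ 0.666, b = sin(fδ)/sin δ ≈ 0.410.
p = a·p₁ + b·p₂ ≈ (-0.018, 0.218, 0.976); φ = arcsin(p_z) ≈ 77.38°, λ = atan2(p_y, p_x) ≈ 94.72°.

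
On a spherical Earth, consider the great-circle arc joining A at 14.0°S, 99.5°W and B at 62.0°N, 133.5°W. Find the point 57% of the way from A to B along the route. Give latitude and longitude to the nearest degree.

≈ 30°N, 112°W

The haversine formula gives a central angle δ ≈ 1.406 rad (80.6°) between the endpoints.
Interpolate at f = 0.57 with slerp weights a = sin((1−f)δ)/sin δ ≈ 0.576, b = sin(fδ)/sin δ ≈ 0.728.
p = a·p₁ + b·p₂ ≈ (-0.328, -0.799, 0.504); φ = arcsin(p_z) ≈ 30.24°, λ = atan2(p_y, p_x) ≈ -112.28°.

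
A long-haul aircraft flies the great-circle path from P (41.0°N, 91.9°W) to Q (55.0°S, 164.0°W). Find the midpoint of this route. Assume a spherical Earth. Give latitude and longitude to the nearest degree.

From cos δ = sin φ₁ sin φ₂ + cos φ₁ cos φ₂ cos Δλ, the central angle is δ ≈ 1.987 rad (113.9°).
Interpolate at f = 1/2 with slerp weights a = sin((1−f)δ)/sin δ ≈ 0.916, b = sin(fδ)/sin δ ≈ 0.916.
p = a·p₁ + b·p₂ ≈ (-0.528, -0.836, -0.149); φ = arcsin(p_z) ≈ -8.59°, λ = atan2(p_y, p_x) ≈ -122.28°.

≈ (9°S, 122°W)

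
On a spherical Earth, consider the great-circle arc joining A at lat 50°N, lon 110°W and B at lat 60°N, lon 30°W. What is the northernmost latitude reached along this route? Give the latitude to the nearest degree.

≈ 63°N

The great circle lies in the plane with unit normal n̂ = (p₁ × p₂)/|p₁ × p₂|.
Here n̂_z ≈ +0.456; the vertex latitude is φ_max = arccos|n̂_z| ≈ 62.9°.
Check via Clairaut: cos φ_max = |cos φ₁| · sin C = cos(50.0°)·sin(45.1°) ≈ 0.456, again giving ≈ 62.9°.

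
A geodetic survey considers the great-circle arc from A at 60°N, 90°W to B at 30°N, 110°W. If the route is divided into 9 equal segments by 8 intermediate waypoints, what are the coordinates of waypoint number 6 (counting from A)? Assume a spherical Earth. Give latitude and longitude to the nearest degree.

Write both endpoints as unit vectors p₁, p₂ with components (cos φ cos λ, cos φ sin λ, sin φ).
The central angle between the endpoints is δ = arccos(p₁·p₂) ≈ 0.574 rad (32.9°).
Interpolate at f = 6/9 with slerp weights a = sin((1−f)δ)/sin δ ≈ 0.350, b = sin(fδ)/sin δ ≈ 0.688.
p = a·p₁ + b·p₂ ≈ (-0.204, -0.735, 0.647); φ = arcsin(p_z) ≈ 40.32°, λ = atan2(p_y, p_x) ≈ -105.49°.

≈ 40°N, 105°W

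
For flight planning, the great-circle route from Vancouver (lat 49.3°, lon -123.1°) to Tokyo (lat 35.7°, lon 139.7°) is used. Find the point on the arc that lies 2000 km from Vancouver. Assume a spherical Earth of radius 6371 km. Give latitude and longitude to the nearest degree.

≈ lat 55°, lon -151°

The haversine formula gives a central angle δ ≈ 1.185 rad (67.9°) between the endpoints. The total great-circle distance is δ·R ≈ 1.185 × 6371 ≈ 7551 km, so the target fraction is f = 2000/7551 ≈ 0.265.
Interpolate at f ≈ 0.265 with slerp weights a = sin((1−f)δ)/sin δ ≈ 0.826, b = sin(fδ)/sin δ ≈ 0.333.
p = a·p₁ + b·p₂ ≈ (-0.500, -0.276, 0.821); φ = arcsin(p_z) ≈ 55.14°, λ = atan2(p_y, p_x) ≈ -151.12°.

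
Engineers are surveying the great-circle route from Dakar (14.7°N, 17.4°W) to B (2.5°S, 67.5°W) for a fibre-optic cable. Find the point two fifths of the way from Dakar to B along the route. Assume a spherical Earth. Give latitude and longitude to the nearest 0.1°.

≈ (8.5°N, 37.9°W)

The haversine formula gives a central angle δ ≈ 0.916 rad (52.5°) between the endpoints.
Interpolate at f = 2/5 with slerp weights a = sin((1−f)δ)/sin δ ≈ 0.659, b = sin(fδ)/sin δ ≈ 0.452.
p = a·p₁ + b·p₂ ≈ (0.781, -0.607, 0.147); φ = arcsin(p_z) ≈ 8.48°, λ = atan2(p_y, p_x) ≈ -37.89°.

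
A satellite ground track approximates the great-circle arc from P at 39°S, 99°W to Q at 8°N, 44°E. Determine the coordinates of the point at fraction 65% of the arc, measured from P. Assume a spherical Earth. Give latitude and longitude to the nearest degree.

Convert each endpoint to a unit vector on the sphere (x = cos φ cos λ, y = cos φ sin λ, z = sin φ).
The central angle between the endpoints is δ = arccos(p₁·p₂) ≈ 2.349 rad (134.6°).
Interpolate at f = 0.65 with slerp weights a = sin((1−f)δ)/sin δ ≈ 1.029, b = sin(fδ)/sin δ ≈ 1.403.
p = a·p₁ + b·p₂ ≈ (0.874, 0.175, -0.452); φ = arcsin(p_z) ≈ -26.89°, λ = atan2(p_y, p_x) ≈ 11.34°.

≈ 27°S, 11°E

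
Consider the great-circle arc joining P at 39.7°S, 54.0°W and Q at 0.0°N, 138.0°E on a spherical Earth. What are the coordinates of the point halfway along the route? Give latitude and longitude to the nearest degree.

≈ 65°S, 171°E

Write both endpoints as unit vectors p₁, p₂ with components (cos φ cos λ, cos φ sin λ, sin φ).
The central angle between the endpoints is δ = arccos(p₁·p₂) ≈ 2.423 rad (138.8°).
Interpolate at f = 1/2 with slerp weights a = sin((1−f)δ)/sin δ ≈ 1.422, b = sin(fδ)/sin δ ≈ 1.422.
p = a·p₁ + b·p₂ ≈ (-0.414, 0.066, -0.908); φ = arcsin(p_z) ≈ -65.24°, λ = atan2(p_y, p_x) ≈ 170.88°.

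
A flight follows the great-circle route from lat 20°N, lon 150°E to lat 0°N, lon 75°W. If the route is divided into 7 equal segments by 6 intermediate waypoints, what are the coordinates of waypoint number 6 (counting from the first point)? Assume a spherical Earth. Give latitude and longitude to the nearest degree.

Write both endpoints as unit vectors p₁, p₂ with components (cos φ cos λ, cos φ sin λ, sin φ).
The central angle between the endpoints is δ = arccos(p₁·p₂) ≈ 2.298 rad (131.6°).
Interpolate at f = 6/7 with slerp weights a = sin((1−f)δ)/sin δ ≈ 0.431, b = sin(fδ)/sin δ ≈ 1.233.
p = a·p₁ + b·p₂ ≈ (-0.032, -0.989, 0.148); φ = arcsin(p_z) ≈ 8.48°, λ = atan2(p_y, p_x) ≈ -91.85°.

≈ lat 8°N, lon 92°W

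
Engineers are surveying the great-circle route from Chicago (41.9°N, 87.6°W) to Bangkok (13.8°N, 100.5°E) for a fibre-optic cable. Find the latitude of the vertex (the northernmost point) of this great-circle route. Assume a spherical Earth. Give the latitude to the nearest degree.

The great circle lies in the plane with unit normal n̂ = (p₁ × p₂)/|p₁ × p₂|.
Here n̂_z ≈ -0.123; the vertex latitude is φ_max = arccos|n̂_z| ≈ 83.0°.
Check via Clairaut: cos φ_max = |cos φ₁| · sin C = cos(41.9°)·sin(9.5°) ≈ 0.123, again giving ≈ 83.0°.

≈ 83°N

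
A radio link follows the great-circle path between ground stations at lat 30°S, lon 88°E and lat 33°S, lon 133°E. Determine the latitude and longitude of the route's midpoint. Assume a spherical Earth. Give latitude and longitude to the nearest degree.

≈ lat 34°S, lon 110°E

Convert each endpoint to a unit vector on the sphere (x = cos φ cos λ, y = cos φ sin λ, z = sin φ).
The central angle between the endpoints is δ = arccos(p₁·p₂) ≈ 0.667 rad (38.2°).
Interpolate at f = 1/2 with slerp weights a = sin((1−f)δ)/sin δ ≈ 0.529, b = sin(fδ)/sin δ ≈ 0.529.
p = a·p₁ + b·p₂ ≈ (-0.287, 0.783, -0.553); φ = arcsin(p_z) ≈ -33.56°, λ = atan2(p_y, p_x) ≈ 110.12°.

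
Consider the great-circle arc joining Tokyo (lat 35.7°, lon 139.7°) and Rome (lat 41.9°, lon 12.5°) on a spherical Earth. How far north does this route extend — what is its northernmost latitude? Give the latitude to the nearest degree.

The great circle lies in the plane with unit normal n̂ = (p₁ × p₂)/|p₁ × p₂|.
Here n̂_z ≈ -0.482; the vertex latitude is φ_max = arccos|n̂_z| ≈ 61.2°.
Check via Clairaut: cos φ_max = |cos φ₁| · sin C = cos(35.7°)·sin(36.4°) ≈ 0.482, again giving ≈ 61.2°.

≈ 61°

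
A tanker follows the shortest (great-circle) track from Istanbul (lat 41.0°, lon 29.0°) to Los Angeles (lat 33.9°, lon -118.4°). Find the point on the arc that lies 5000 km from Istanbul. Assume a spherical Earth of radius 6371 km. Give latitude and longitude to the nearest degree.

Convert each endpoint to a unit vector on the sphere (x = cos φ cos λ, y = cos φ sin λ, z = sin φ).
The central angle between the endpoints is δ = arccos(p₁·p₂) ≈ 1.733 rad (99.3°). The total great-circle distance is δ·R ≈ 1.733 × 6371 ≈ 11043 km, so the target fraction is f = 5000/11043 ≈ 0.453.
Interpolate at f ≈ 0.453 with slerp weights a = sin((1−f)δ)/sin δ ≈ 0.823, b = sin(fδ)/sin δ ≈ 0.716.
p = a·p₁ + b·p₂ ≈ (0.261, -0.222, 0.940); φ = arcsin(p_z) ≈ 69.99°, λ = atan2(p_y, p_x) ≈ -40.35°.

≈ lat 70°, lon -40°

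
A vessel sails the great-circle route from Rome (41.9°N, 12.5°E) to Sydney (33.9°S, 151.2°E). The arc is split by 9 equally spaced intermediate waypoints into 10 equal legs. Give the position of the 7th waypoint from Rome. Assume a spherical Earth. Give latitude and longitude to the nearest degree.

The haversine formula gives a central angle δ ≈ 2.562 rad (146.8°) between the endpoints.
Interpolate at f = 7/10 with slerp weights a = sin((1−f)δ)/sin δ ≈ 1.269, b = sin(fδ)/sin δ ≈ 1.780.
p = a·p₁ + b·p₂ ≈ (-0.373, 0.916, -0.146); φ = arcsin(p_z) ≈ -8.37°, λ = atan2(p_y, p_x) ≈ 112.15°.

≈ 8°S, 112°E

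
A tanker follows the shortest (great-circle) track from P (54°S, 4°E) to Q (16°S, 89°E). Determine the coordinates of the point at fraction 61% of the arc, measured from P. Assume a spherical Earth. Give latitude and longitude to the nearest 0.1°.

From cos δ = sin φ₁ sin φ₂ + cos φ₁ cos φ₂ cos Δλ, the central angle is δ ≈ 1.295 rad (74.2°).
Interpolate at f = 0.61 with slerp weights a = sin((1−f)δ)/sin δ ≈ 0.503, b = sin(fδ)/sin δ ≈ 0.738.
p = a·p₁ + b·p₂ ≈ (0.307, 0.730, -0.610); φ = arcsin(p_z) ≈ -37.61°, λ = atan2(p_y, p_x) ≈ 67.18°.

≈ (37.6°S, 67.2°E)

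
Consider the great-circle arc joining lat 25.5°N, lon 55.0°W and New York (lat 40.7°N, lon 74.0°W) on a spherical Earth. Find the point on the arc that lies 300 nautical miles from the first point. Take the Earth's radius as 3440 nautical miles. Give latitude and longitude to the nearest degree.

≈ lat 29°N, lon 59°W

From cos δ = sin φ₁ sin φ₂ + cos φ₁ cos φ₂ cos Δλ, the central angle is δ ≈ 0.382 rad (21.9°). The total great-circle distance is δ·R ≈ 0.382 × 3440 ≈ 1316 nmi, so the target fraction is f = 300/1316 ≈ 0.228.
Interpolate at f ≈ 0.228 with slerp weights a = sin((1−f)δ)/sin δ ≈ 0.780, b = sin(fδ)/sin δ ≈ 0.233.
p = a·p₁ + b·p₂ ≈ (0.452, -0.747, 0.488); φ = arcsin(p_z) ≈ 29.20°, λ = atan2(p_y, p_x) ≈ -58.78°.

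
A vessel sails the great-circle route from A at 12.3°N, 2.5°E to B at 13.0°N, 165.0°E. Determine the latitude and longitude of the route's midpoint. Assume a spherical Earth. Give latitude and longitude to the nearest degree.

≈ 56°N, 83°E

Convert each endpoint to a unit vector on the sphere (x = cos φ cos λ, y = cos φ sin λ, z = sin φ).
The central angle between the endpoints is δ = arccos(p₁·p₂) ≈ 2.606 rad (149.3°).
Interpolate at f = 1/2 with slerp weights a = sin((1−f)δ)/sin δ ≈ 1.890, b = sin(fδ)/sin δ ≈ 1.890.
p = a·p₁ + b·p₂ ≈ (0.066, 0.557, 0.828); φ = arcsin(p_z) ≈ 55.87°, λ = atan2(p_y, p_x) ≈ 83.24°.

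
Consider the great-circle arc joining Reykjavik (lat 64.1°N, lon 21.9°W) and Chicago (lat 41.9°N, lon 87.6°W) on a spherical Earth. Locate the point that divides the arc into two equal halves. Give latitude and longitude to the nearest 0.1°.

Convert each endpoint to a unit vector on the sphere (x = cos φ cos λ, y = cos φ sin λ, z = sin φ).
The central angle between the endpoints is δ = arccos(p₁·p₂) ≈ 0.746 rad (42.7°).
Interpolate at f = 1/2 with slerp weights a = sin((1−f)δ)/sin δ ≈ 0.537, b = sin(fδ)/sin δ ≈ 0.537.
p = a·p₁ + b·p₂ ≈ (0.234, -0.487, 0.842); φ = arcsin(p_z) ≈ 57.30°, λ = atan2(p_y, p_x) ≈ -64.29°.

≈ lat 57.3°N, lon 64.3°W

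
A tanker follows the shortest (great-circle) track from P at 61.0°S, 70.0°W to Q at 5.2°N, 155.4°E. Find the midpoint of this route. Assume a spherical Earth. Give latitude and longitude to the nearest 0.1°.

The haversine formula gives a central angle δ ≈ 2.002 rad (114.7°) between the endpoints.
Interpolate at f = 1/2 with slerp weights a = sin((1−f)δ)/sin δ ≈ 0.927, b = sin(fδ)/sin δ ≈ 0.927.
p = a·p₁ + b·p₂ ≈ (-0.686, -0.038, -0.727); φ = arcsin(p_z) ≈ -46.62°, λ = atan2(p_y, p_x) ≈ -176.83°.

≈ 46.6°S, 176.8°W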